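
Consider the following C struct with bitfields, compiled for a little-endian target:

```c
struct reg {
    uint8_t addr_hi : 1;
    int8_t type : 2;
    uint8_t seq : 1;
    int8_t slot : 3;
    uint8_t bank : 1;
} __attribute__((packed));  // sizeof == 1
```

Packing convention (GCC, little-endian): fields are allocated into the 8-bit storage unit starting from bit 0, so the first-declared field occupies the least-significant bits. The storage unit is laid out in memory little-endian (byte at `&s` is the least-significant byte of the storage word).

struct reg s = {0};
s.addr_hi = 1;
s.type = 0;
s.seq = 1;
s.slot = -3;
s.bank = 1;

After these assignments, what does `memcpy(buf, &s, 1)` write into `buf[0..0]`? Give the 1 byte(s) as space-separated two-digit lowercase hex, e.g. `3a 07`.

d9

[0+:1] addr_hi=1 & 0x1 = 0x1; word=0x01
[1+:2] type=0 & 0x3 = 0x0; word=0x01
[3+:1] seq=1 & 0x1 = 0x1; word=0x09
[4+:3] slot=-3 & 0x7 = 0x5; word=0x59
[7+:1] bank=1 & 0x1 = 0x1; word=0xd9
word = 0xd9 → little-endian bytes:
  [0]=0xd9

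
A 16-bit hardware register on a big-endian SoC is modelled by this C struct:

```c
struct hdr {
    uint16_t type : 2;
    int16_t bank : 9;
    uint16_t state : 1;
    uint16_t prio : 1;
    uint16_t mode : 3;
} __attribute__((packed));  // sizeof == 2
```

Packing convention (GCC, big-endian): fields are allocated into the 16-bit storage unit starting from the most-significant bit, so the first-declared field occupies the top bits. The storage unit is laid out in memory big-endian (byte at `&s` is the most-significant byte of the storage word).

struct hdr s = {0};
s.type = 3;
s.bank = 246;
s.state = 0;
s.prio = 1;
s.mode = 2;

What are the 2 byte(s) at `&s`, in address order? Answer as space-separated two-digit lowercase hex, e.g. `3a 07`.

[14+:2] type=3 & 0x3 = 0x3; word=0xc000
[5+:9] bank=246 & 0x1ff = 0xf6; word=0xdec0
[4+:1] state=0 & 0x1 = 0x0; word=0xdec0
[3+:1] prio=1 & 0x1 = 0x1; word=0xdec8
[0+:3] mode=2 & 0x7 = 0x2; word=0xdeca
word = 0xdeca → big-endian bytes:
  [0]=0xde  [1]=0xca

de ca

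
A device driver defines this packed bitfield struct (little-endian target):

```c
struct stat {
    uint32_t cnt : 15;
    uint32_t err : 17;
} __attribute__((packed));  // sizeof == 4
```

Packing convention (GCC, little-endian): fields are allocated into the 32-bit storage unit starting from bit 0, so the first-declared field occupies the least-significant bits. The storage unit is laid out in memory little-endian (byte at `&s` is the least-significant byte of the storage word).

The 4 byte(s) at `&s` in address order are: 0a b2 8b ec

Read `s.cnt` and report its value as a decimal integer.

[0]=0x0a [1]=0xb2 [2]=0x8b [3]=0xec (little-endian) → word 0xec8bb20a
cnt [0+:15] = (word>>0) & 0x7fff = 12810  ←
err [15+:17] = (word>>15) & 0x1ffff = 121111

12810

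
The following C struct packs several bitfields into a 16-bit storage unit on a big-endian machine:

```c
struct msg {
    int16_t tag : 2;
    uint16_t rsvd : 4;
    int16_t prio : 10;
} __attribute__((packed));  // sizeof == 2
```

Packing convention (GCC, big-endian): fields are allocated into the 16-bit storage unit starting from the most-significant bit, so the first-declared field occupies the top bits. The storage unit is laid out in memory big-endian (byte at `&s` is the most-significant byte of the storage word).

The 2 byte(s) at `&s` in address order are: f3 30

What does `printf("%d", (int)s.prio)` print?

-208

[0]=0xf3 [1]=0x30 (big-endian) → word 0xf330
tag:2 @ bit 14 → (0xf330>>14)&0x3 = 0x3
rsvd:4 @ bit 10 → (0xf330>>10)&0xf = 0xc
prio:10 @ bit 0 → (0xf330>>0)&0x3ff = 0x330  ←
prio signed 10b, MSB=1: 816 - 1024 = -208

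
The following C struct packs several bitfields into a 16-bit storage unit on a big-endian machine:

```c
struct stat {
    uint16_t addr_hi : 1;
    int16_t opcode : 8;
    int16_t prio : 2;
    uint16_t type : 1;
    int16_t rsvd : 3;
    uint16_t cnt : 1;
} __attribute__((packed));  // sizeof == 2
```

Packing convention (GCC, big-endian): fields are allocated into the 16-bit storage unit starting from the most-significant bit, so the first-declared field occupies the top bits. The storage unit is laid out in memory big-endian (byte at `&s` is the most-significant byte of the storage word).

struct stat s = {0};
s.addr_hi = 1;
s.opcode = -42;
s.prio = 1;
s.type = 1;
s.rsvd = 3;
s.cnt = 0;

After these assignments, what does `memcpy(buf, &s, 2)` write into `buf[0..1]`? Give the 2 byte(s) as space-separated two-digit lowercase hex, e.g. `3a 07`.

addr_hi (1b) val=1 bits=0x1 at bit 15: 0x8000
opcode (8b) val=-42 bits=0xd6 at bit 7: 0xeb00
prio (2b) val=1 bits=0x1 at bit 5: 0xeb20
type (1b) val=1 bits=0x1 at bit 4: 0xeb30
rsvd (3b) val=3 bits=0x3 at bit 1: 0xeb36
cnt (1b) val=0 bits=0x0 at bit 0: 0xeb36
word = 0xeb36 → big-endian bytes:
  [0]=0xeb  [1]=0x36

eb 36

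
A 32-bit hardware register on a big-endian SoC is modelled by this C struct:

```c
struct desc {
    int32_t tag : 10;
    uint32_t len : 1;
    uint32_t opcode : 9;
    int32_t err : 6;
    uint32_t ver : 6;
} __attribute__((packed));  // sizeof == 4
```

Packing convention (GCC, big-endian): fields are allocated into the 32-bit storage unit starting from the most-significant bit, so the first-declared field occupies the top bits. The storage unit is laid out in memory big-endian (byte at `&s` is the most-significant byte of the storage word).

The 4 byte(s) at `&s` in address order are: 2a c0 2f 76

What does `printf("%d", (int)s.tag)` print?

[0]=0x2a [1]=0xc0 [2]=0x2f [3]=0x76 (big-endian) → word 0x2ac02f76
tag:10 @ bit 22 → (0x2ac02f76>>22)&0x3ff = 0xab  ←
len:1 @ bit 21 → (0x2ac02f76>>21)&0x1 = 0x0
opcode:9 @ bit 12 → (0x2ac02f76>>12)&0x1ff = 0x2
err:6 @ bit 6 → (0x2ac02f76>>6)&0x3f = 0x3d
ver:6 @ bit 0 → (0x2ac02f76>>0)&0x3f = 0x36
tag signed 10b, MSB=0: value = 171

171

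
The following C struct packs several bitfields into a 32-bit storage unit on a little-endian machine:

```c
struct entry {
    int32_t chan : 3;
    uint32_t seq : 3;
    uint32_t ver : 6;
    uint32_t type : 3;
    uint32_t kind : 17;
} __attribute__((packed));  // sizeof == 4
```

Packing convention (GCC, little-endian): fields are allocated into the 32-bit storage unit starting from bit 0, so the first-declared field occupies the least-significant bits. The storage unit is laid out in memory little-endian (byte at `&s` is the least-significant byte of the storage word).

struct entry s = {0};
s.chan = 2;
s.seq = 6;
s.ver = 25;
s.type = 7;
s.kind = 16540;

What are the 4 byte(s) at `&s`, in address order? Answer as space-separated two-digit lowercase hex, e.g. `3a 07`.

chan (3b) val=2 bits=0x2 at bit 0: 0x00000002
seq (3b) val=6 bits=0x6 at bit 3: 0x00000032
ver (6b) val=25 bits=0x19 at bit 6: 0x00000672
type (3b) val=7 bits=0x7 at bit 12: 0x00007672
kind (17b) val=16540 bits=0x409c at bit 15: 0x204e7672
word = 0x204e7672 → little-endian bytes:
  [0]=0x72  [1]=0x76  [2]=0x4e  [3]=0x20

72 76 4e 20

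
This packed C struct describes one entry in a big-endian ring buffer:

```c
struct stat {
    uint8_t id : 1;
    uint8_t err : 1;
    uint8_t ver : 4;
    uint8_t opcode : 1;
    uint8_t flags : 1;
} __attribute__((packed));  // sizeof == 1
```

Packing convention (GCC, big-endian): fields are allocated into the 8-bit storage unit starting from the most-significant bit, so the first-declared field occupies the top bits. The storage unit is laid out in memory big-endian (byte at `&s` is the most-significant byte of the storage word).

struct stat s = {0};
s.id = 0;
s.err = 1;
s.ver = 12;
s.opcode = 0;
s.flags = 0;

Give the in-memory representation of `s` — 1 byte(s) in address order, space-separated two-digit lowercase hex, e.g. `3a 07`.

id:1 = 0 → 0x0 << 7 → word 0x00
err:1 = 1 → 0x1 << 6 → word 0x40
ver:4 = 12 → 0xc << 2 → word 0x70
opcode:1 = 0 → 0x0 << 1 → word 0x70
flags:1 = 0 → 0x0 << 0 → word 0x70
word = 0x70 → big-endian bytes:
  [0]=0x70

70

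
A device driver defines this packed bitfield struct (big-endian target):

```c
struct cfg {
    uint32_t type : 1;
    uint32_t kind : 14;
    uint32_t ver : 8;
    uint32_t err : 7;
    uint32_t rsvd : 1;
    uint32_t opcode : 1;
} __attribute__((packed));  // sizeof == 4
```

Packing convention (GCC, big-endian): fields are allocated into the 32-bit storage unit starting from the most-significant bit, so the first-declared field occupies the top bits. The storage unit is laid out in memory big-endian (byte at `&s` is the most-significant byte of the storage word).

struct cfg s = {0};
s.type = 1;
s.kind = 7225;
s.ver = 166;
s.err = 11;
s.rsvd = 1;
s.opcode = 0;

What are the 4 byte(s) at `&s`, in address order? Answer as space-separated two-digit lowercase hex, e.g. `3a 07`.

[31+:1] type=1 & 0x1 = 0x1; word=0x80000000
[17+:14] kind=7225 & 0x3fff = 0x1c39; word=0xb8720000
[9+:8] ver=166 & 0xff = 0xa6; word=0xb8734c00
[2+:7] err=11 & 0x7f = 0xb; word=0xb8734c2c
[1+:1] rsvd=1 & 0x1 = 0x1; word=0xb8734c2e
[0+:1] opcode=0 & 0x1 = 0x0; word=0xb8734c2e
word = 0xb8734c2e → big-endian bytes:
  [0]=0xb8  [1]=0x73  [2]=0x4c  [3]=0x2e

b8 73 4c 2e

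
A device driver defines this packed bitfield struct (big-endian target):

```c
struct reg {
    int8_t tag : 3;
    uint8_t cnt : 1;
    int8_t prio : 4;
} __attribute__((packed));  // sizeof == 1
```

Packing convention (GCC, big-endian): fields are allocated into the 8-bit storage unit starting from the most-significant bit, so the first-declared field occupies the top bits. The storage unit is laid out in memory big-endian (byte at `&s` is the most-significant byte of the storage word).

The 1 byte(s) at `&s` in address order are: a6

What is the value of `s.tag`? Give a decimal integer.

-3

[0]=0xa6 (big-endian) → word 0xa6
tag:3 @ bit 5 → (0xa6>>5)&0x7 = 0x5  ←
cnt:1 @ bit 4 → (0xa6>>4)&0x1 = 0x0
prio:4 @ bit 0 → (0xa6>>0)&0xf = 0x6
tag signed 3b, MSB=1: 5 - 8 = -3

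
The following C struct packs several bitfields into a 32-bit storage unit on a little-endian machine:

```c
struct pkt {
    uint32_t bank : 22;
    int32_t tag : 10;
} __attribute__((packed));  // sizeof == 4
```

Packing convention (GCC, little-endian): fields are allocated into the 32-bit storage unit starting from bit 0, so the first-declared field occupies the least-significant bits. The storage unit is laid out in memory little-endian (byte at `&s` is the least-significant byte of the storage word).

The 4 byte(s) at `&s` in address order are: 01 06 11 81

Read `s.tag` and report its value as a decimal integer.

-508

[0]=0x01 [1]=0x06 [2]=0x11 [3]=0x81 (little-endian) → word 0x81110601
bank:22 @ bit 0 → (0x81110601>>0)&0x3fffff = 0x110601
tag:10 @ bit 22 → (0x81110601>>22)&0x3ff = 0x204  ←
tag signed 10b, MSB=1: 516 - 1024 = -508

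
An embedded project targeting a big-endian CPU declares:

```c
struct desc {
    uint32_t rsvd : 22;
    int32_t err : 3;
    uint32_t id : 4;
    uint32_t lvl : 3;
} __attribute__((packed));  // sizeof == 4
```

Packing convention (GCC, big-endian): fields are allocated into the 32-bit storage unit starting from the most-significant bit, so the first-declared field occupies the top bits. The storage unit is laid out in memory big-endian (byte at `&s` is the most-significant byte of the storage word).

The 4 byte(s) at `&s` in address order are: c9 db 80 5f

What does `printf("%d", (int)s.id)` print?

11

[0]=0xc9 [1]=0xdb [2]=0x80 [3]=0x5f (big-endian) → word 0xc9db805f
rsvd [10+:22] = (word>>10) & 0x3fffff = 3307232
err [7+:3] = (word>>7) & 0x7 = 0
id [3+:4] = (word>>3) & 0xf = 11  ←
lvl [0+:3] = (word>>0) & 0x7 = 7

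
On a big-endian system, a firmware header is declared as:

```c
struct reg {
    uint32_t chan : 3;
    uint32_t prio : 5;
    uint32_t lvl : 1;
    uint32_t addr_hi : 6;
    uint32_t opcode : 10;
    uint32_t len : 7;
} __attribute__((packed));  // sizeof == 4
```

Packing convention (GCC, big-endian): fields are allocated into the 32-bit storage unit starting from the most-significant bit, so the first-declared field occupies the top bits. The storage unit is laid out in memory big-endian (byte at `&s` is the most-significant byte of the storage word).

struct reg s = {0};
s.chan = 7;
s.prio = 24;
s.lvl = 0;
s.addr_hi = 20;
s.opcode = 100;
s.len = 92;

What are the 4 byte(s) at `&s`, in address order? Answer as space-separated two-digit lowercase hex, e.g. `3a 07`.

chan (3b) val=7 bits=0x7 at bit 29: 0xe0000000
prio (5b) val=24 bits=0x18 at bit 24: 0xf8000000
lvl (1b) val=0 bits=0x0 at bit 23: 0xf8000000
addr_hi (6b) val=20 bits=0x14 at bit 17: 0xf8280000
opcode (10b) val=100 bits=0x64 at bit 7: 0xf8283200
len (7b) val=92 bits=0x5c at bit 0: 0xf828325c
word = 0xf828325c → big-endian bytes:
  [0]=0xf8  [1]=0x28  [2]=0x32  [3]=0x5c

f8 28 32 5c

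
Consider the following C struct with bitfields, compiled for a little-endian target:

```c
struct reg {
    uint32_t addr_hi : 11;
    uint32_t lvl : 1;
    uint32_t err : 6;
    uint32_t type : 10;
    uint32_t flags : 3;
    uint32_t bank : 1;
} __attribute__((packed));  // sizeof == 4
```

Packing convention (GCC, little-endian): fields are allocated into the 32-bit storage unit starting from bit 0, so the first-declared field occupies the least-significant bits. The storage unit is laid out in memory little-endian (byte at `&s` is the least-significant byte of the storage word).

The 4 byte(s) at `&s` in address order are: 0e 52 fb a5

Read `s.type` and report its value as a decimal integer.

[0]=0x0e [1]=0x52 [2]=0xfb [3]=0xa5 (little-endian) → word 0xa5fb520e
addr_hi:11 @ bit 0 → (0xa5fb520e>>0)&0x7ff = 0x20e
lvl:1 @ bit 11 → (0xa5fb520e>>11)&0x1 = 0x0
err:6 @ bit 12 → (0xa5fb520e>>12)&0x3f = 0x35
type:10 @ bit 18 → (0xa5fb520e>>18)&0x3ff = 0x17e  ←
flags:3 @ bit 28 → (0xa5fb520e>>28)&0x7 = 0x2
bank:1 @ bit 31 → (0xa5fb520e>>31)&0x1 = 0x1

382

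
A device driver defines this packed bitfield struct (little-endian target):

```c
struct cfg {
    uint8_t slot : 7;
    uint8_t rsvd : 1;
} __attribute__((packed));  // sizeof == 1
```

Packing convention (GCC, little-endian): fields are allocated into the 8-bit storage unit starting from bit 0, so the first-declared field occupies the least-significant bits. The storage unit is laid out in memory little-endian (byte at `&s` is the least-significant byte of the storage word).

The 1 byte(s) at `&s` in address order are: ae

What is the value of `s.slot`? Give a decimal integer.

46

[0]=0xae (little-endian) → word 0xae
slot [0+:7] = (word>>0) & 0x7f = 46  ←
rsvd [7+:1] = (word>>7) & 0x1 = 1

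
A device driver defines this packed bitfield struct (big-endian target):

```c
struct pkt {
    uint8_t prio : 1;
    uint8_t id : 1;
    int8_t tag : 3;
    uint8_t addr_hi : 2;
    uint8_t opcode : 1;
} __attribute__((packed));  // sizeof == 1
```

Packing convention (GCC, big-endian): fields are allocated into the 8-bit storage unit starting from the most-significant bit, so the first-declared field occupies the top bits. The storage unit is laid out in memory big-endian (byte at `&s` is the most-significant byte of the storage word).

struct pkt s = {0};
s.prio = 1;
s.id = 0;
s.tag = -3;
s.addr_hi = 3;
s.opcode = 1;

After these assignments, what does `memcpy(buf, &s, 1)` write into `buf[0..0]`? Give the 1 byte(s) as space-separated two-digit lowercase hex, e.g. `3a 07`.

prio:1 = 1 → 0x1 << 7 → word 0x80
id:1 = 0 → 0x0 << 6 → word 0x80
tag:3 = -3 → 0x5 << 3 → word 0xa8
addr_hi:2 = 3 → 0x3 << 1 → word 0xae
opcode:1 = 1 → 0x1 << 0 → word 0xaf
word = 0xaf → big-endian bytes:
  [0]=0xaf

af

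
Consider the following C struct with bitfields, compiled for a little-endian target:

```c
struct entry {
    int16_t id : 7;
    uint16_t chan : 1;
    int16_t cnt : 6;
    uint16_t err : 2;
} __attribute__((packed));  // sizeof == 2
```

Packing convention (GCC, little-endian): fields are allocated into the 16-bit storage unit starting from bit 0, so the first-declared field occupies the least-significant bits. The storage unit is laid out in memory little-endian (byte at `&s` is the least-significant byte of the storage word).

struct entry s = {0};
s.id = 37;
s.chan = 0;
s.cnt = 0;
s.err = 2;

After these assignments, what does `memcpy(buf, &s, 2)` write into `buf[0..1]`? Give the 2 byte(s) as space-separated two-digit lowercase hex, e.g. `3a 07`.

id (7b) val=37 bits=0x25 at bit 0: 0x0025
chan (1b) val=0 bits=0x0 at bit 7: 0x0025
cnt (6b) val=0 bits=0x0 at bit 8: 0x0025
err (2b) val=2 bits=0x2 at bit 14: 0x8025
word = 0x8025 → little-endian bytes:
  [0]=0x25  [1]=0x80

25 80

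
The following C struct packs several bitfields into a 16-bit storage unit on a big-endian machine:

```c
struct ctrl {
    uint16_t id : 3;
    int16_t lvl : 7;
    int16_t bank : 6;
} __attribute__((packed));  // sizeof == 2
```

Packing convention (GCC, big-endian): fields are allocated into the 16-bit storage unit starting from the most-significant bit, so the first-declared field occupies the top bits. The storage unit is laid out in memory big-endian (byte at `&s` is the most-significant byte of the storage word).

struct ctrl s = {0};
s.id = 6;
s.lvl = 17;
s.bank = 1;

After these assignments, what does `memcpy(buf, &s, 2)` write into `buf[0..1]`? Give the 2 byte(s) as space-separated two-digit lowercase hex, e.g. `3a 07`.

id:3 = 6 → 0x6 << 13 → word 0xc000
lvl:7 = 17 → 0x11 << 6 → word 0xc440
bank:6 = 1 → 0x1 << 0 → word 0xc441
word = 0xc441 → big-endian bytes:
  [0]=0xc4  [1]=0x41

c4 41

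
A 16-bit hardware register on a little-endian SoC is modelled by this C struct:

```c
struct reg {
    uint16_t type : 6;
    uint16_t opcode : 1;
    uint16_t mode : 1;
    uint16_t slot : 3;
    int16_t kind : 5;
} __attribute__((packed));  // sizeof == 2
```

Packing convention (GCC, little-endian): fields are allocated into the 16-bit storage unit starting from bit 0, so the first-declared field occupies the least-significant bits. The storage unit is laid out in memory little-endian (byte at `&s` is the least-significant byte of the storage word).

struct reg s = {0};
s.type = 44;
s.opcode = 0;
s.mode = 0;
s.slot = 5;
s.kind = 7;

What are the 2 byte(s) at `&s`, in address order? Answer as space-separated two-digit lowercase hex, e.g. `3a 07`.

type:6 = 44 → 0x2c << 0 → word 0x002c
opcode:1 = 0 → 0x0 << 6 → word 0x002c
mode:1 = 0 → 0x0 << 7 → word 0x002c
slot:3 = 5 → 0x5 << 8 → word 0x052c
kind:5 = 7 → 0x7 << 11 → word 0x3d2c
word = 0x3d2c → little-endian bytes:
  [0]=0x2c  [1]=0x3d

2c 3d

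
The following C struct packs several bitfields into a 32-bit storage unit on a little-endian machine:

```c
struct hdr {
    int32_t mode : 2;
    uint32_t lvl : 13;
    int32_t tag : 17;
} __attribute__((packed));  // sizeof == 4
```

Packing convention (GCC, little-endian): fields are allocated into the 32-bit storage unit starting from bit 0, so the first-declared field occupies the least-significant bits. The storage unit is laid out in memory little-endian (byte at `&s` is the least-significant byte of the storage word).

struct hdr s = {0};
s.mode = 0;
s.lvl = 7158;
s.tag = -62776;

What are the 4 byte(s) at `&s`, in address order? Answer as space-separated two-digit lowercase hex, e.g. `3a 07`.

d8 6f 64 85

mode:2 = 0 → 0x0 << 0 → word 0x00000000
lvl:13 = 7158 → 0x1bf6 << 2 → word 0x00006fd8
tag:17 = -62776 → 0x10ac8 << 15 → word 0x85646fd8
word = 0x85646fd8 → little-endian bytes:
  [0]=0xd8  [1]=0x6f  [2]=0x64  [3]=0x85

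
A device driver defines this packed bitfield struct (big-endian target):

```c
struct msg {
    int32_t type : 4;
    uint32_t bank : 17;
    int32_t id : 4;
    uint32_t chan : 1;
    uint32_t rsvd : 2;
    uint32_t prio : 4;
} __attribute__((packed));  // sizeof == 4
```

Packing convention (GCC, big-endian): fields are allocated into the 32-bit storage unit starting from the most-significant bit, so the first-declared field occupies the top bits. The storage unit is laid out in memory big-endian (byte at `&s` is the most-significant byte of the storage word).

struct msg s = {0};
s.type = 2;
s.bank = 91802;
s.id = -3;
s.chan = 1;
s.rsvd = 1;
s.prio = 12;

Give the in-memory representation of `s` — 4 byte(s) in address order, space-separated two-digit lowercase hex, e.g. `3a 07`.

2b 34 d6 dc

[28+:4] type=2 & 0xf = 0x2; word=0x20000000
[11+:17] bank=91802 & 0x1ffff = 0x1669a; word=0x2b34d000
[7+:4] id=-3 & 0xf = 0xd; word=0x2b34d680
[6+:1] chan=1 & 0x1 = 0x1; word=0x2b34d6c0
[4+:2] rsvd=1 & 0x3 = 0x1; word=0x2b34d6d0
[0+:4] prio=12 & 0xf = 0xc; word=0x2b34d6dc
word = 0x2b34d6dc → big-endian bytes:
  [0]=0x2b  [1]=0x34  [2]=0xd6  [3]=0xdc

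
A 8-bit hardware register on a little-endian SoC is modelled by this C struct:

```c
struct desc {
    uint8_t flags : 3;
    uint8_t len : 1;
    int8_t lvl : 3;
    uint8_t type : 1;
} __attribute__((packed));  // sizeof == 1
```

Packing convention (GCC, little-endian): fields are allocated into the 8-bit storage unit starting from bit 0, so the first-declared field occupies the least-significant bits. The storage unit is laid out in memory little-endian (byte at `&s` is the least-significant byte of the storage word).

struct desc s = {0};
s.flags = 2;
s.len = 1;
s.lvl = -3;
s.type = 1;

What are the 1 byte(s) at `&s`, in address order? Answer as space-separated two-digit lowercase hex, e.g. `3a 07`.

da

flags:3 = 2 → 0x2 << 0 → word 0x02
len:1 = 1 → 0x1 << 3 → word 0x0a
lvl:3 = -3 → 0x5 << 4 → word 0x5a
type:1 = 1 → 0x1 << 7 → word 0xda
word = 0xda → little-endian bytes:
  [0]=0xda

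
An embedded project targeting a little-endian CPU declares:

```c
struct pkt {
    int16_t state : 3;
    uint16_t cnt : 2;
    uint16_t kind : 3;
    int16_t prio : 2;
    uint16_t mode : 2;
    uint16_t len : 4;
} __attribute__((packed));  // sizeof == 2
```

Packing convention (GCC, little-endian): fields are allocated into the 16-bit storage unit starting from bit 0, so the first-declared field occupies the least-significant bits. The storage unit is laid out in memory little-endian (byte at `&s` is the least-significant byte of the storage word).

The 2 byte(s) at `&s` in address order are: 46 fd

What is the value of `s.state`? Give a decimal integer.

[0]=0x46 [1]=0xfd (little-endian) → word 0xfd46
state [0+:3] = (word>>0) & 0x7 = 6  ←
cnt [3+:2] = (word>>3) & 0x3 = 0
kind [5+:3] = (word>>5) & 0x7 = 2
prio [8+:2] = (word>>8) & 0x3 = 1
mode [10+:2] = (word>>10) & 0x3 = 3
len [12+:4] = (word>>12) & 0xf = 15
state signed 3b, MSB=1: 6 - 8 = -2

-2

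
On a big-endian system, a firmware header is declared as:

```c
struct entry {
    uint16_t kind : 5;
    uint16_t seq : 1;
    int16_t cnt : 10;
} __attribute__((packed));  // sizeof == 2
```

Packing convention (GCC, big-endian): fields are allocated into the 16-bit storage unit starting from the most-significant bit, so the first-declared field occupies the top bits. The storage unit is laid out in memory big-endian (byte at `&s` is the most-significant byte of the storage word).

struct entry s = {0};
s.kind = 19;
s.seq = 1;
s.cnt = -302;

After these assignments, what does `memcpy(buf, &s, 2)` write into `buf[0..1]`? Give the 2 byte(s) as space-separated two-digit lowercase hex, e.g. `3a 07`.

9e d2

kind:5 = 19 → 0x13 << 11 → word 0x9800
seq:1 = 1 → 0x1 << 10 → word 0x9c00
cnt:10 = -302 → 0x2d2 << 0 → word 0x9ed2
word = 0x9ed2 → big-endian bytes:
  [0]=0x9e  [1]=0xd2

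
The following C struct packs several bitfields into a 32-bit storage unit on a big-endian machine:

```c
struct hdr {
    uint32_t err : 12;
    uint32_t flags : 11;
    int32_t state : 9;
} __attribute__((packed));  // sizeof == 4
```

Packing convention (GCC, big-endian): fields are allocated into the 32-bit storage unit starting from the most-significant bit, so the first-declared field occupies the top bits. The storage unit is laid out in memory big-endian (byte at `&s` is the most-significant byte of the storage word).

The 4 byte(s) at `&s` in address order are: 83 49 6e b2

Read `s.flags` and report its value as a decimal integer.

1207

[0]=0x83 [1]=0x49 [2]=0x6e [3]=0xb2 (big-endian) → word 0x83496eb2
err:12 @ bit 20 → (0x83496eb2>>20)&0xfff = 0x834
flags:11 @ bit 9 → (0x83496eb2>>9)&0x7ff = 0x4b7  ←
state:9 @ bit 0 → (0x83496eb2>>0)&0x1ff = 0xb2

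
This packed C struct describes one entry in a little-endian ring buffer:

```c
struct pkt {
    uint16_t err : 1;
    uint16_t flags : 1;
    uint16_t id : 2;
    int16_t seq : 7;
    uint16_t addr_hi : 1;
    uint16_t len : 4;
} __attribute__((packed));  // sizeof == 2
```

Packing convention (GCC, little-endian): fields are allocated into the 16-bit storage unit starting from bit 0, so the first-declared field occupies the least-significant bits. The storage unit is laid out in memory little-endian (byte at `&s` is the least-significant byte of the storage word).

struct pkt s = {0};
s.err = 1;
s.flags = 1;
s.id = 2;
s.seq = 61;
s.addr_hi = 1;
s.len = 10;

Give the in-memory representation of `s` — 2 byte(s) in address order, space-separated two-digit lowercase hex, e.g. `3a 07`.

err (1b) val=1 bits=0x1 at bit 0: 0x0001
flags (1b) val=1 bits=0x1 at bit 1: 0x0003
id (2b) val=2 bits=0x2 at bit 2: 0x000b
seq (7b) val=61 bits=0x3d at bit 4: 0x03db
addr_hi (1b) val=1 bits=0x1 at bit 11: 0x0bdb
len (4b) val=10 bits=0xa at bit 12: 0xabdb
word = 0xabdb → little-endian bytes:
  [0]=0xdb  [1]=0xab

db ab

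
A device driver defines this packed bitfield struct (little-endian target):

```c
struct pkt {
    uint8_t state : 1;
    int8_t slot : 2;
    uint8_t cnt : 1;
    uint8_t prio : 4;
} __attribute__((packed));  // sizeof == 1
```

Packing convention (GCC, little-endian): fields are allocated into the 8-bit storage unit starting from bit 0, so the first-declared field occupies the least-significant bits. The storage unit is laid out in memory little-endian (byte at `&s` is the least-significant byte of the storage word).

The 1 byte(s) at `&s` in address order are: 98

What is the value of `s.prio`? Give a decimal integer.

[0]=0x98 (little-endian) → word 0x98
state [0+:1] = (word>>0) & 0x1 = 0
slot [1+:2] = (word>>1) & 0x3 = 0
cnt [3+:1] = (word>>3) & 0x1 = 1
prio [4+:4] = (word>>4) & 0xf = 9  ←

9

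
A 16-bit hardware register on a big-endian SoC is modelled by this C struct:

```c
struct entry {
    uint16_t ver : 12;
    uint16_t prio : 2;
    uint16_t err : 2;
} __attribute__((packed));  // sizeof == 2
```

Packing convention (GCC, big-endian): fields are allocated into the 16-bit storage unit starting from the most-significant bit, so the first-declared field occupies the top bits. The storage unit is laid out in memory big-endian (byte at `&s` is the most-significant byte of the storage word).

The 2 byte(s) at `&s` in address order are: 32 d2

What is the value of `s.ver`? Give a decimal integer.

[0]=0x32 [1]=0xd2 (big-endian) → word 0x32d2
ver [4+:12] = (word>>4) & 0xfff = 813  ←
prio [2+:2] = (word>>2) & 0x3 = 0
err [0+:2] = (word>>0) & 0x3 = 2

813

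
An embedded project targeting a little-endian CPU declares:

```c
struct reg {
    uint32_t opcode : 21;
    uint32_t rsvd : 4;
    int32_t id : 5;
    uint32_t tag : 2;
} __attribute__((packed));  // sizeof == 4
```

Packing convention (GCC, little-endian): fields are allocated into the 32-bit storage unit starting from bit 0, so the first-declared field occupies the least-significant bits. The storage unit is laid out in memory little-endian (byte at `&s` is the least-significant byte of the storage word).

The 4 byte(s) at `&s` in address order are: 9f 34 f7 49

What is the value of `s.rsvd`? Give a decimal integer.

[0]=0x9f [1]=0x34 [2]=0xf7 [3]=0x49 (little-endian) → word 0x49f7349f
opcode:21 @ bit 0 → (0x49f7349f>>0)&0x1fffff = 0x17349f
rsvd:4 @ bit 21 → (0x49f7349f>>21)&0xf = 0xf  ←
id:5 @ bit 25 → (0x49f7349f>>25)&0x1f = 0x4
tag:2 @ bit 30 → (0x49f7349f>>30)&0x3 = 0x1

15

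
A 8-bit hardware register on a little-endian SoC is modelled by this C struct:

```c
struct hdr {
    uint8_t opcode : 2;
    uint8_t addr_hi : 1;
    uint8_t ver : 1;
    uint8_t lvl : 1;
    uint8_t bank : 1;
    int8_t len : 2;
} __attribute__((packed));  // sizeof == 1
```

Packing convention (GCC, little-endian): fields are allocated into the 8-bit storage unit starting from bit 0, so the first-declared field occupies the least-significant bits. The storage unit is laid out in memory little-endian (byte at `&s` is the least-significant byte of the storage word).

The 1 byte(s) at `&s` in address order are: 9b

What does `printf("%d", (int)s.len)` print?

[0]=0x9b (little-endian) → word 0x9b
opcode [0+:2] = (word>>0) & 0x3 = 3
addr_hi [2+:1] = (word>>2) & 0x1 = 0
ver [3+:1] = (word>>3) & 0x1 = 1
lvl [4+:1] = (word>>4) & 0x1 = 1
bank [5+:1] = (word>>5) & 0x1 = 0
len [6+:2] = (word>>6) & 0x3 = 2  ←
len signed 2b, MSB=1: 2 - 4 = -2

-2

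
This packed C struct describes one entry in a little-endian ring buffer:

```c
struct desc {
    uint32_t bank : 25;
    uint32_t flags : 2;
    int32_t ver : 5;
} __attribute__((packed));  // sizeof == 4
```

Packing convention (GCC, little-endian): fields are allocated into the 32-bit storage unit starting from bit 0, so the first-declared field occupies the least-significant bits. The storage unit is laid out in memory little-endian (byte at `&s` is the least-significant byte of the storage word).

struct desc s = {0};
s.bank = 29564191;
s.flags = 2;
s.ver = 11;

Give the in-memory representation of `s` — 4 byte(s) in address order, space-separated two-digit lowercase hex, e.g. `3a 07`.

1f 1d c3 5d

bank (25b) val=29564191 bits=0x1c31d1f at bit 0: 0x01c31d1f
flags (2b) val=2 bits=0x2 at bit 25: 0x05c31d1f
ver (5b) val=11 bits=0xb at bit 27: 0x5dc31d1f
word = 0x5dc31d1f → little-endian bytes:
  [0]=0x1f  [1]=0x1d  [2]=0xc3  [3]=0x5d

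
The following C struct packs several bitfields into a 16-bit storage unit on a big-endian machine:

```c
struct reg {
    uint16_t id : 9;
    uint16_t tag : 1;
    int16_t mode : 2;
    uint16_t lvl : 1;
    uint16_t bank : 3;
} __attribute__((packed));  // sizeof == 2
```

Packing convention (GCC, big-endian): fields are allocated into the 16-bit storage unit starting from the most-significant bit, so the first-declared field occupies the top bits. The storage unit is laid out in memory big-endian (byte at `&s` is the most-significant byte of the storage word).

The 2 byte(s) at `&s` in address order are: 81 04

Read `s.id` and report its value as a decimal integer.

[0]=0x81 [1]=0x04 (big-endian) → word 0x8104
id [7+:9] = (word>>7) & 0x1ff = 258  ←
tag [6+:1] = (word>>6) & 0x1 = 0
mode [4+:2] = (word>>4) & 0x3 = 0
lvl [3+:1] = (word>>3) & 0x1 = 0
bank [0+:3] = (word>>0) & 0x7 = 4

258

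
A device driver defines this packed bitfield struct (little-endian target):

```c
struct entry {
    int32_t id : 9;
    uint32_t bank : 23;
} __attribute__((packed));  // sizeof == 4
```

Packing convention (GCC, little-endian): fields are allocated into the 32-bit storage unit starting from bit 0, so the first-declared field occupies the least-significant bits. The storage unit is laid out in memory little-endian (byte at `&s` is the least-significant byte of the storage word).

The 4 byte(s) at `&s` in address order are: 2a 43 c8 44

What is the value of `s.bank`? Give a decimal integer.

2253857

[0]=0x2a [1]=0x43 [2]=0xc8 [3]=0x44 (little-endian) → word 0x44c8432a
id:9 @ bit 0 → (0x44c8432a>>0)&0x1ff = 0x12a
bank:23 @ bit 9 → (0x44c8432a>>9)&0x7fffff = 0x226421  ←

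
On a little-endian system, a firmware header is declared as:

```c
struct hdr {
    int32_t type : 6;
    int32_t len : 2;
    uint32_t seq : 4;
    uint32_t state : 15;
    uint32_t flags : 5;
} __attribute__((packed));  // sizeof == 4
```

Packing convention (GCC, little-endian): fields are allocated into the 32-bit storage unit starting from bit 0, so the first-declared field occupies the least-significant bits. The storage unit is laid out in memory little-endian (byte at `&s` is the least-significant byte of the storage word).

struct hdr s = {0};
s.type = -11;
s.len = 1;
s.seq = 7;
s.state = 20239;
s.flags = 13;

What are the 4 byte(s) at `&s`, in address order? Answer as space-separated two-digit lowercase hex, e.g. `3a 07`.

75 f7 f0 6c

type (6b) val=-11 bits=0x35 at bit 0: 0x00000035
len (2b) val=1 bits=0x1 at bit 6: 0x00000075
seq (4b) val=7 bits=0x7 at bit 8: 0x00000775
state (15b) val=20239 bits=0x4f0f at bit 12: 0x04f0f775
flags (5b) val=13 bits=0xd at bit 27: 0x6cf0f775
word = 0x6cf0f775 → little-endian bytes:
  [0]=0x75  [1]=0xf7  [2]=0xf0  [3]=0x6c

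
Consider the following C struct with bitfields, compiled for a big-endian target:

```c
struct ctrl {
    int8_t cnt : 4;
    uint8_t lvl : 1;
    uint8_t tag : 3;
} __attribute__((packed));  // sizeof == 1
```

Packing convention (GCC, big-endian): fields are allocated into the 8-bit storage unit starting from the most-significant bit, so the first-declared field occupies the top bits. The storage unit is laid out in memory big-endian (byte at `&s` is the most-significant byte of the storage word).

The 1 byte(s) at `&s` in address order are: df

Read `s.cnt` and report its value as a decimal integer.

-3

[0]=0xdf (big-endian) → word 0xdf
cnt:4 @ bit 4 → (0xdf>>4)&0xf = 0xd  ←
lvl:1 @ bit 3 → (0xdf>>3)&0x1 = 0x1
tag:3 @ bit 0 → (0xdf>>0)&0x7 = 0x7
cnt signed 4b, MSB=1: 13 - 16 = -3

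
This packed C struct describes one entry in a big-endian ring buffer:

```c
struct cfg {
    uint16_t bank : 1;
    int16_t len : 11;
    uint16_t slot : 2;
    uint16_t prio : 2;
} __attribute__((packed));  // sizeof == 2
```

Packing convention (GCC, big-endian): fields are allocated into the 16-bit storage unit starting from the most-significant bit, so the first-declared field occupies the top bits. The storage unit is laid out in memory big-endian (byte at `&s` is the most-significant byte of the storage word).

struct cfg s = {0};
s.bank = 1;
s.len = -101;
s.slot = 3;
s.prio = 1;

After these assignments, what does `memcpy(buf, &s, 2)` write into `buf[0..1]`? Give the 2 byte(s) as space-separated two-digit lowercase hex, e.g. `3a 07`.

bank (1b) val=1 bits=0x1 at bit 15: 0x8000
len (11b) val=-101 bits=0x79b at bit 4: 0xf9b0
slot (2b) val=3 bits=0x3 at bit 2: 0xf9bc
prio (2b) val=1 bits=0x1 at bit 0: 0xf9bd
word = 0xf9bd → big-endian bytes:
  [0]=0xf9  [1]=0xbd

f9 bd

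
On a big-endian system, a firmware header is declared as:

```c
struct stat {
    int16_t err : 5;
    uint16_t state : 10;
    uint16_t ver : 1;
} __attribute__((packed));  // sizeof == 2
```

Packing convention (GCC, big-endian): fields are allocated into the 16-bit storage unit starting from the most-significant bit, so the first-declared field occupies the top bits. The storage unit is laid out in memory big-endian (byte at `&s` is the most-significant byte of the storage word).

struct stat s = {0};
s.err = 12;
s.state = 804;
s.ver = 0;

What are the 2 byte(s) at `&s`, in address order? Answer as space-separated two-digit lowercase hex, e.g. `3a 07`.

66 48

err (5b) val=12 bits=0xc at bit 11: 0x6000
state (10b) val=804 bits=0x324 at bit 1: 0x6648
ver (1b) val=0 bits=0x0 at bit 0: 0x6648
word = 0x6648 → big-endian bytes:
  [0]=0x66  [1]=0x48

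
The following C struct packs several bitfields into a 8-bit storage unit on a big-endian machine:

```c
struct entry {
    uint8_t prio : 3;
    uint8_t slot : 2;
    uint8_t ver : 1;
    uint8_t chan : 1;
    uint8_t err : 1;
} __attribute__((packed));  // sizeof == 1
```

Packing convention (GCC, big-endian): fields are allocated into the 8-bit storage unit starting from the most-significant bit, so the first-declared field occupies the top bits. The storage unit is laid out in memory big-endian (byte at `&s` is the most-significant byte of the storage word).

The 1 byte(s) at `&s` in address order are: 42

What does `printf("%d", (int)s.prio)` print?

[0]=0x42 (big-endian) → word 0x42
prio [5+:3] = (word>>5) & 0x7 = 2  ←
slot [3+:2] = (word>>3) & 0x3 = 0
ver [2+:1] = (word>>2) & 0x1 = 0
chan [1+:1] = (word>>1) & 0x1 = 1
err [0+:1] = (word>>0) & 0x1 = 0

2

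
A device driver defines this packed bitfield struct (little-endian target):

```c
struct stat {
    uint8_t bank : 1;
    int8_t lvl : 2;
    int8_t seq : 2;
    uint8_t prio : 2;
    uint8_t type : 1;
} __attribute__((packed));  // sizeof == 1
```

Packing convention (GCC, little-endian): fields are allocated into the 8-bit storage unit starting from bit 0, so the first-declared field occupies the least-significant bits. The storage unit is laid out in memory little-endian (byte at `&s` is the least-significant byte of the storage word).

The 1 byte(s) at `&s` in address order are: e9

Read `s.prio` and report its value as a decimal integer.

[0]=0xe9 (little-endian) → word 0xe9
bank [0+:1] = (word>>0) & 0x1 = 1
lvl [1+:2] = (word>>1) & 0x3 = 0
seq [3+:2] = (word>>3) & 0x3 = 1
prio [5+:2] = (word>>5) & 0x3 = 3  ←
type [7+:1] = (word>>7) & 0x1 = 1

3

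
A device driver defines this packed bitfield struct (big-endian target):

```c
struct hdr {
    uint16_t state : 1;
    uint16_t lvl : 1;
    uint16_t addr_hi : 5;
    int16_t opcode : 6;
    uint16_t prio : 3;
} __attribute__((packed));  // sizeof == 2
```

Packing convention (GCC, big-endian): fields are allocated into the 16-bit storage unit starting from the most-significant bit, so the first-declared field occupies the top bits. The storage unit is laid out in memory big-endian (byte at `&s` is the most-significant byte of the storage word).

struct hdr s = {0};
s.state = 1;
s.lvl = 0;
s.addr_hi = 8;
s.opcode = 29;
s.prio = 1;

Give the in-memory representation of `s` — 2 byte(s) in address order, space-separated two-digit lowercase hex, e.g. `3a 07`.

90 e9

state (1b) val=1 bits=0x1 at bit 15: 0x8000
lvl (1b) val=0 bits=0x0 at bit 14: 0x8000
addr_hi (5b) val=8 bits=0x8 at bit 9: 0x9000
opcode (6b) val=29 bits=0x1d at bit 3: 0x90e8
prio (3b) val=1 bits=0x1 at bit 0: 0x90e9
word = 0x90e9 → big-endian bytes:
  [0]=0x90  [1]=0xe9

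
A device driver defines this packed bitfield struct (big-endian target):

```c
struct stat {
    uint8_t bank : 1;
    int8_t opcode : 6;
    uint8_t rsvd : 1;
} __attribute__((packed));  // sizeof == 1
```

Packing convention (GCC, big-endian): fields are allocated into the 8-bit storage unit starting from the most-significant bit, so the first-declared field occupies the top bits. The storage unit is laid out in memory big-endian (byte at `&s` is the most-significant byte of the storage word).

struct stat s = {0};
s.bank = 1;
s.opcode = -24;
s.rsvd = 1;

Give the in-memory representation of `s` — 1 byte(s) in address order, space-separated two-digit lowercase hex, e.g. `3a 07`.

bank:1 = 1 → 0x1 << 7 → word 0x80
opcode:6 = -24 → 0x28 << 1 → word 0xd0
rsvd:1 = 1 → 0x1 << 0 → word 0xd1
word = 0xd1 → big-endian bytes:
  [0]=0xd1

d1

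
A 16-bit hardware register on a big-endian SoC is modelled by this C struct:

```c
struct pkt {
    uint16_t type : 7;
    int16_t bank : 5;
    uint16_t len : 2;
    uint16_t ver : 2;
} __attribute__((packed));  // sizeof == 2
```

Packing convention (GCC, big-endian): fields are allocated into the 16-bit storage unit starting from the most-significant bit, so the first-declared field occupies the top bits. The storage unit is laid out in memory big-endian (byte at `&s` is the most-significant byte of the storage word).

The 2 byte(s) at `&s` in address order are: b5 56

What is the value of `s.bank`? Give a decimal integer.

-11

[0]=0xb5 [1]=0x56 (big-endian) → word 0xb556
type:7 @ bit 9 → (0xb556>>9)&0x7f = 0x5a
bank:5 @ bit 4 → (0xb556>>4)&0x1f = 0x15  ←
len:2 @ bit 2 → (0xb556>>2)&0x3 = 0x1
ver:2 @ bit 0 → (0xb556>>0)&0x3 = 0x2
bank signed 5b, MSB=1: 21 - 32 = -11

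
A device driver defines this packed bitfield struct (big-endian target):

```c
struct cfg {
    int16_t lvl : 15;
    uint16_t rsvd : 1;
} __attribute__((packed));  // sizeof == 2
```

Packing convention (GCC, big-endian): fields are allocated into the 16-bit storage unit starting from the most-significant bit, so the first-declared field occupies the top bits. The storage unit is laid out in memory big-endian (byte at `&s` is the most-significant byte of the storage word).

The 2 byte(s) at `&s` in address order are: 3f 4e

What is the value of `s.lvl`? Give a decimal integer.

[0]=0x3f [1]=0x4e (big-endian) → word 0x3f4e
lvl [1+:15] = (word>>1) & 0x7fff = 8103  ←
rsvd [0+:1] = (word>>0) & 0x1 = 0
lvl signed 15b, MSB=0: value = 8103

8103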